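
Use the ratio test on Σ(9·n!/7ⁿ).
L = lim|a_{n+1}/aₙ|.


aₙ = 9·n!/7^n
a_{n+1}/aₙ = (n+1)!/7^(n+1) × 7^n/n!  (constant 9 cancels)
= (n+1)/7
L = lim(n→∞) (n+1)/7 = ∞
L > 1 → series DIVERGES

Diverges (ratio test: L = ∞ > 1)


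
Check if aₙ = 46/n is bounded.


a₁ = 46, a₂ = 46/2, a₃ = 46/3, ...
0 < aₙ ≤ 46 for all n ≥ 1
Lower bound: 0, Upper bound: 46
The sequence IS bounded

Bounded (0 < aₙ ≤ 46)


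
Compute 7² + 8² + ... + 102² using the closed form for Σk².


Σₖ₌7^102 k² = Σₖ₌₁^102 k² − Σₖ₌₁^6 k²
= 102·103·205/6 − 6·7·13/6
= 358955 − 91 = 358864

Σk² = 358864


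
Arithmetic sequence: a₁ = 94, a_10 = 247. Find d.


d = (aₙ - a₁)/(n-1)
= (247 - 94)/(10-1)
= 153/9 = 17

d = 17


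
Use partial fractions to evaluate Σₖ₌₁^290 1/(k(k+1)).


1/(k(k+1)) = 1/k - 1/(k+1) (partial fractions)
Telescoping: Σ = 1 - 1/291 = 290/291

Sum = 290/291


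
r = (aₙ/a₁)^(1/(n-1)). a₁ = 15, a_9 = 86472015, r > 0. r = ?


r^(n-1) = aₙ/a₁
r^8 = 86472015/15 = 5764801
r = 5764801^(1/8)
= ±7; taking r > 0 gives r = 7

r = 7


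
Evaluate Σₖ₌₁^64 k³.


n(n+1)/2 = 64×65/2 = 2080
Σk³ = 2080² = 4326400

Σk³ = 4326400


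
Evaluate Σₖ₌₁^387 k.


n(n+1)/2 = 387×388/2 = 150156/2 = 75078

Σk = 75078


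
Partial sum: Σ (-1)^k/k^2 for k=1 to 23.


S = -1 + 1/4 - 1/9 + 1/16 - 1/25 + 1/36 - 1/49 + 1/64 ± ...
= -0.8234
(Full series converges to -π²/12 ≈ -0.8225)

S_23 = -0.8234


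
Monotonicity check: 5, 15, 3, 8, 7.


Differences: 10, -12, 5, -1
Difference at position 1 is +10 (> 0) but position 2 is -12 (< 0) — sequence both rises and falls
→ NOT monotonic

Not monotonic


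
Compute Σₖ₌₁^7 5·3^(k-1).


Sₙ = 5×(3^7 - 1)/(3 - 1)
= 5×(2187 - 1)/2
= 5×2186/2
= 5465

S_7 = 5465


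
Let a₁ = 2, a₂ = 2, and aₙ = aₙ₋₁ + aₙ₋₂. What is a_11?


Computing iteratively: 2, 2, 4, 6, 10, 16, 26, 42, 68, 110, 178
a_11 = 178

a_11 = 178


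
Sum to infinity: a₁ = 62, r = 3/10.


S∞ = a₁/(1-r) = 62/(1 - 3/10)
= 62/(7/10)
= 620/7

S∞ = 620/7


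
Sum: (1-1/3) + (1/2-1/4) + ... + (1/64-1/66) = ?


Telescoping with gap 2: two head and two tail terms survive.
= (1 + 1/2) - (1/65 + 1/66)
= 3/2 - 1/65 - 1/66 = 3152/2145

Sum = 3152/2145


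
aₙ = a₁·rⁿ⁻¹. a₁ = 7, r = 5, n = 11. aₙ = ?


aₙ = a₁·r^(n-1)
= 7×5^10
= 7×9765625
= 68359375

a_11 = 68359375


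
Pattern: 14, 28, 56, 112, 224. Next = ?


Pattern: geometric (r=2)
Terms: 14, 28, 56, 112, 224
Next term = 448

Next term = 448


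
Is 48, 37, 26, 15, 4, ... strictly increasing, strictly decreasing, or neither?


Differences: -11, -11, -11, -11
All differences < 0 → strictly DECREASING

Monotonically decreasing


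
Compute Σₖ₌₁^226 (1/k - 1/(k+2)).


Telescoping with gap 2: two head and two tail terms survive.
= (1 + 1/2) - (1/227 + 1/228)
= 3/2 - 1/227 - 1/228 = 77179/51756

Sum = 77179/51756


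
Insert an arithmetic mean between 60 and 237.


AM = (60 + 237)/2 = 297/2 = 148.5

AM = 148.5


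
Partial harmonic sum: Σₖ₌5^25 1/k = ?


Σₖ₌5^25 1/k = 1/5 + 1/6 + 1/7 + ... + 1/25
= 15461449967/8923714800
≈ 1.7326

Sum = 15461449967/8923714800 ≈ 1.7326


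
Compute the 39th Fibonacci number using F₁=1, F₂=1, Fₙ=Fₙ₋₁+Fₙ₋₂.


Fibonacci sequence: 1, 1, 2, 3, 5, 8, 13, 21, 34, 55, 89, ...
F(39) = 63245986

F(39) = 63245986


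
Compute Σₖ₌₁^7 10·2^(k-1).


Sₙ = 10×(2^7 - 1)/(2 - 1)
= 10×(128 - 1)/1
= 10×127/1
= 1270

S_7 = 1270


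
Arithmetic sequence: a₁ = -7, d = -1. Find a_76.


aₙ = a₁ + (n-1)d
= -7 + (76-1)×-1
= -7 - 75
= -82

a_76 = -82


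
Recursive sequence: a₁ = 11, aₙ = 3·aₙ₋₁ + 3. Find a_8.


Computing step by step:
a_1 = 11
a_2 = 36
a_3 = 111
a_4 = 336
a_5 = 1011
a_6 = 3036
a_7 = 9111
a_8 = 27336


a_8 = 27336


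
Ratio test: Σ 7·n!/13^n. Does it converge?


aₙ = 7·n!/13^n
a_{n+1}/aₙ = (n+1)!/13^(n+1) × 13^n/n!  (constant 7 cancels)
= (n+1)/13
L = lim(n→∞) (n+1)/13 = ∞
L > 1 → series DIVERGES

Diverges (ratio test: L = ∞ > 1)


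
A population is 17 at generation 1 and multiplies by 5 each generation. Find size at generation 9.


aₙ = a₁·r^(n-1)
= 17×5^8
= 17×390625
= 6640625

a_9 = 6640625


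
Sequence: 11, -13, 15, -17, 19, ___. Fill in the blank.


Pattern: alternating sign, magnitude arithmetic (d=2)
Terms: 11, -13, 15, -17, 19
Next term = -21

Next term = -21


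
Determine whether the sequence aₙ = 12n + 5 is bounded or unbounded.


aₙ = 12n + 5 → as n→∞, aₙ→∞
No finite upper bound exists
The sequence is UNBOUNDED

Unbounded (aₙ → ∞ as n → ∞)


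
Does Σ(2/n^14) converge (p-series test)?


p-series test: Σ c/n^p converges if p > 1, diverges if p ≤ 1 (constant c > 0 doesn't affect convergence).
p = 14
14 > 1 → CONVERGES

Converges (p = 14 > 1)


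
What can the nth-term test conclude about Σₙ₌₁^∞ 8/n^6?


lim(n→∞) 8/n^6 = 0
lim aₙ = 0 → nth-term test is INCONCLUSIVE
(Need other tests; this is actually a convergent p-series with p=6 > 1)

Inconclusive (lim aₙ = 0; need another test)


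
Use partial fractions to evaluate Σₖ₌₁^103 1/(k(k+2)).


1/(k(k+2)) = (1/2)·(1/k - 1/(k+2)) (partial fractions)
Telescoping: Σ = (1/2)·(1 + 1/2 - 1/104 - 1/105) = 16171/21840

Sum = 16171/21840


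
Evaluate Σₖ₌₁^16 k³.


n(n+1)/2 = 16×17/2 = 136
Σk³ = 136² = 18496

Σk³ = 18496


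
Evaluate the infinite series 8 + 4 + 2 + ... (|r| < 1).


S∞ = a₁/(1-r) = 8/(1 - 1/2)
= 8/(1/2)
= 16

S∞ = 16


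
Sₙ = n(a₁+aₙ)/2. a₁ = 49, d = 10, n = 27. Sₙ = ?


aₙ = 49 + (27-1)×10 = 309
Sₙ = n(a₁+aₙ)/2 = 27×(49+309)/2
= 27×358/2 = 4833

S_27 = 4833


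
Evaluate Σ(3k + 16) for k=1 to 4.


Σ(3k+16) = 3·Σk + 16·n
= 3·10 + 16·4
= 30 + 64 = 94

Σ = 94


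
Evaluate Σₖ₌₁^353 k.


n(n+1)/2 = 353×354/2 = 124962/2 = 62481

Σk = 62481


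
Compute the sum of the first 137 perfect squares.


n = 137
n(n+1)(2n+1)/6 = 137×138×275/6
= 5199150/6 = 866525

Σk² = 866525


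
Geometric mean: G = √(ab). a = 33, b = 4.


GM = √(33×4) = √132 = 11.4891

GM = 11.4891


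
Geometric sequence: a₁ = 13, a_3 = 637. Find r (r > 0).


r^(n-1) = aₙ/a₁
r^2 = 637/13 = 49
r = 49^(1/2)
= ±7; taking r > 0 gives r = 7

r = 7


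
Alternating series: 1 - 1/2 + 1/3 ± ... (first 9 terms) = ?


S = 1 - 1/2 + 1/3 - 1/4 + 1/5 - 1/6 + 1/7 - 1/8 ± ...
= 0.7456
(Full series converges to +ln(2) ≈ +0.6931)

S_9 = 0.7456


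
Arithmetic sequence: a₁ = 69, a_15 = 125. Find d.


d = (aₙ - a₁)/(n-1)
= (125 - 69)/(15-1)
= 56/14 = 4

d = 4


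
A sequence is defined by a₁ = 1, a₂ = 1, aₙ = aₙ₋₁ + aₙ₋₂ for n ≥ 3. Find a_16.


Computing iteratively: 1, 1, 2, 3, 5, 8, 13, 21, 34, 55, 89, 144, ...
a_16 = 987

a_16 = 987


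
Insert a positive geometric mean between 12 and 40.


GM = √(12×40) = √480 = 21.9089

GM = 21.9089


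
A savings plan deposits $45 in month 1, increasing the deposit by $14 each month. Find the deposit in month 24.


aₙ = a₁ + (n-1)d
= 45 + (24-1)×14
= 45 + 322
= 367

a_24 = 367


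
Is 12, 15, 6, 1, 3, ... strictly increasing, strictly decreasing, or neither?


Differences: 3, -9, -5, 2
Difference at position 1 is +3 (> 0) but position 2 is -9 (< 0) — sequence both rises and falls
→ NOT monotonic

Not monotonic


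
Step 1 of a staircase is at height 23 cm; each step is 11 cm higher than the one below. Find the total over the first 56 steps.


aₙ = 23 + (56-1)×11 = 628
Sₙ = n(a₁+aₙ)/2 = 56×(23+628)/2
= 56×651/2 = 18228

S_56 = 18228


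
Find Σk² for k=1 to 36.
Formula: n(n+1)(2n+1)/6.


n = 36
n(n+1)(2n+1)/6 = 36×37×73/6
= 97236/6 = 16206

Σk² = 16206


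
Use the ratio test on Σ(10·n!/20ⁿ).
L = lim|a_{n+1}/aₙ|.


aₙ = 10·n!/20^n
a_{n+1}/aₙ = (n+1)!/20^(n+1) × 20^n/n!  (constant 10 cancels)
= (n+1)/20
L = lim(n→∞) (n+1)/20 = ∞
L > 1 → series DIVERGES

Diverges (ratio test: L = ∞ > 1)


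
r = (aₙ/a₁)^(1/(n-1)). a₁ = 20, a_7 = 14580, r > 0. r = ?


r^(n-1) = aₙ/a₁
r^6 = 14580/20 = 729
r = 729^(1/6)
= ±3; taking r > 0 gives r = 3

r = 3


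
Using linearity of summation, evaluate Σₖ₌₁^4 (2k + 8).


Σ(2k+8) = 2·Σk + 8·n
= 2·10 + 8·4
= 20 + 32 = 52

Σ = 52


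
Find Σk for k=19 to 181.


Σₖ₌19^181 k = Σₖ₌₁^181 k − Σₖ₌₁^18 k
= 181·182/2 − 18·19/2
= 16471 − 171 = 16300

Σk = 16300


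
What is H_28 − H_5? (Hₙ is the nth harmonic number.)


Σₖ₌6^28 1/k = 1/6 + 1/7 + 1/8 + ... + 1/28
= 132022249763/80313433200
≈ 1.6438

Sum = 132022249763/80313433200 ≈ 1.6438


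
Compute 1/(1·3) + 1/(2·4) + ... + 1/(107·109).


1/(k(k+2)) = (1/2)·(1/k - 1/(k+2)) (partial fractions)
Telescoping: Σ = (1/2)·(1 + 1/2 - 1/108 - 1/109) = 17441/23544

Sum = 17441/23544


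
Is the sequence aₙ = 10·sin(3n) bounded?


For all n, -1 ≤ sin(3n) ≤ 1, so -10 ≤ 10·sin(3n) ≤ 10
Lower bound: -10, Upper bound: 10
The sequence IS bounded

Bounded (-10 ≤ aₙ ≤ 10)


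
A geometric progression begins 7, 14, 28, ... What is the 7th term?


aₙ = a₁·r^(n-1)
= 7×2^6
= 7×64
= 448

a_7 = 448


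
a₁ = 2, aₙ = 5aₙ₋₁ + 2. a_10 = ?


Computing step by step:
a_1 = 2
a_2 = 12
a_3 = 62
a_4 = 312
a_5 = 1562
a_6 = 7812
a_7 = 39062
a_8 = 195312
a_9 = 976562
a_10 = 4882812


a_10 = 4882812


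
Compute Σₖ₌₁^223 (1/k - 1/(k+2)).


Telescoping with gap 2: two head and two tail terms survive.
= (1 + 1/2) - (1/224 + 1/225)
= 3/2 - 1/224 - 1/225 = 75151/50400

Sum = 75151/50400


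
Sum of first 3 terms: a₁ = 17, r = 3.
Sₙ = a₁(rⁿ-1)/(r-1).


Sₙ = 17×(3^3 - 1)/(3 - 1)
= 17×(27 - 1)/2
= 17×26/2
= 221

S_3 = 221


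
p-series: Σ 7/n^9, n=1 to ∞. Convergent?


p-series test: Σ c/n^p converges if p > 1, diverges if p ≤ 1 (constant c > 0 doesn't affect convergence).
p = 9
9 > 1 → CONVERGES

Converges (p = 9 > 1)


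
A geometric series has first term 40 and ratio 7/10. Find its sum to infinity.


S∞ = a₁/(1-r) = 40/(1 - 7/10)
= 40/(3/10)
= 400/3

S∞ = 400/3


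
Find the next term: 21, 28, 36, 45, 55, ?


Pattern: triangular numbers: n(n+1)/2
Terms: 21, 28, 36, 45, 55
Next term = 66

Next term = 66


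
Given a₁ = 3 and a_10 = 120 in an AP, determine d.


d = (aₙ - a₁)/(n-1)
= (120 - 3)/(10-1)
= 117/9 = 13

d = 13


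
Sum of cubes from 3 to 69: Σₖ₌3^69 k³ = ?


Σₖ₌3^69 k³ = [69·70/2]² − [2·3/2]²
= 5832225 − 9 = 5832216

Σk³ = 5832216


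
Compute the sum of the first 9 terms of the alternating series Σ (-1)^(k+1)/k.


S = 1 - 1/2 + 1/3 - 1/4 + 1/5 - 1/6 + 1/7 - 1/8 ± ...
= 0.7456
(Full series converges to +ln(2) ≈ +0.6931)

S_9 = 0.7456


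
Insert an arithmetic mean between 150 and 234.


AM = (150 + 234)/2 = 384/2 = 192

AM = 192


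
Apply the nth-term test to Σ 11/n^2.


lim(n→∞) 11/n^2 = 0
lim aₙ = 0 → nth-term test is INCONCLUSIVE
(Need other tests; this is actually a convergent p-series with p=2 > 1)

Inconclusive (lim aₙ = 0; need another test)


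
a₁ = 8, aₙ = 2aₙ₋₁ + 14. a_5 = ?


Computing step by step:
a_1 = 8
a_2 = 30
a_3 = 74
a_4 = 162
a_5 = 338


a_5 = 338


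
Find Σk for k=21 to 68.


Σₖ₌21^68 k = Σₖ₌₁^68 k − Σₖ₌₁^20 k
= 68·69/2 − 20·21/2
= 2346 − 210 = 2136

Σk = 2136


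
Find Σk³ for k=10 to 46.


Σₖ₌10^46 k³ = [46·47/2]² − [9·10/2]²
= 1168561 − 2025 = 1166536

Σk³ = 1166536


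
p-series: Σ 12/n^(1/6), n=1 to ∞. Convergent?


p-series test: Σ c/n^p converges if p > 1, diverges if p ≤ 1 (constant c > 0 doesn't affect convergence).
p = 1/6
1/6 ≤ 1 → DIVERGES

Diverges (p = 1/6 ≤ 1)


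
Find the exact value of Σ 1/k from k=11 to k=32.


Σₖ₌11^32 1/k = 1/11 + 1/12 + 1/13 + ... + 1/32
= 163107703437059/144403552893600
≈ 1.1295

Sum = 163107703437059/144403552893600 ≈ 1.1295


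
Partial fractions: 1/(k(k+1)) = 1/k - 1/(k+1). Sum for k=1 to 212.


1/(k(k+1)) = 1/k - 1/(k+1) (partial fractions)
Telescoping: Σ = 1 - 1/213 = 212/213

Sum = 212/213


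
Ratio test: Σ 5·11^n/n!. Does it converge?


aₙ = 5·11^n/n!
a_{n+1}/aₙ = 11^(n+1)/(n+1)! × n!/11^n  (constant 5 cancels)
= 11/(n+1)
L = lim(n→∞) 11/(n+1) = 0
L < 1 → series CONVERGES

Converges (ratio test: L = 0 < 1)


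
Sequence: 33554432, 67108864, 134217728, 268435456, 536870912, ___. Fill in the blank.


Pattern: powers of 2: 2ⁿ
Terms: 33554432, 67108864, 134217728, 268435456, 536870912
Next term = 1073741824

Next term = 1073741824


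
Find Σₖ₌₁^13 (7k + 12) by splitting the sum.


Σ(7k+12) = 7·Σk + 12·n
= 7·91 + 12·13
= 637 + 156 = 793

Σ = 793


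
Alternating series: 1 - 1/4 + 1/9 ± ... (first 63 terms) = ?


S = 1 - 1/4 + 1/9 - 1/16 + 1/25 - 1/36 + 1/49 - 1/64 ± ...
= 0.8226
(Full series converges to +π²/12 ≈ +0.8225)

S_63 = 0.8226


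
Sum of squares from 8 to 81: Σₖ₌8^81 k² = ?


Σₖ₌8^81 k² = Σₖ₌₁^81 k² − Σₖ₌₁^7 k²
= 81·82·163/6 − 7·8·15/6
= 180441 − 140 = 180301

Σk² = 180301


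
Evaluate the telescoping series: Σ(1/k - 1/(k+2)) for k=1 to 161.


Telescoping with gap 2: two head and two tail terms survive.
= (1 + 1/2) - (1/162 + 1/163)
= 3/2 - 1/162 - 1/163 = 19642/13203

Sum = 19642/13203


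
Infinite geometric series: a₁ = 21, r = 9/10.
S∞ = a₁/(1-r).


S∞ = a₁/(1-r) = 21/(1 - 9/10)
= 21/(1/10)
= 210

S∞ = 210


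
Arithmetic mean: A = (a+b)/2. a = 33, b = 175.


AM = (33 + 175)/2 = 208/2 = 104

AM = 104


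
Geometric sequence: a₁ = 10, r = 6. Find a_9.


aₙ = a₁·r^(n-1)
= 10×6^8
= 10×1679616
= 16796160

a_9 = 16796160


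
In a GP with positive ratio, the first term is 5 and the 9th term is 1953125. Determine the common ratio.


r^(n-1) = aₙ/a₁
r^8 = 1953125/5 = 390625
r = 390625^(1/8)
= ±5; taking r > 0 gives r = 5

r = 5


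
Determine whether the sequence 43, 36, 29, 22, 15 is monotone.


Differences: -7, -7, -7, -7
All differences < 0 → strictly DECREASING

Monotonically decreasing


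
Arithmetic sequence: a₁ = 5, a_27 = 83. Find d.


d = (aₙ - a₁)/(n-1)
= (83 - 5)/(27-1)
= 78/26 = 3

d = 3


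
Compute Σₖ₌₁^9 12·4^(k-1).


Sₙ = 12×(4^9 - 1)/(4 - 1)
= 12×(262144 - 1)/3
= 12×262143/3
= 1048572

S_9 = 1048572


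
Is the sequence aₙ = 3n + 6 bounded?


aₙ = 3n + 6 → as n→∞, aₙ→∞
No finite upper bound exists
The sequence is UNBOUNDED

Unbounded (aₙ → ∞ as n → ∞)


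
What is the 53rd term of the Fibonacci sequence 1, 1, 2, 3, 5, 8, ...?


Fibonacci sequence: 1, 1, 2, 3, 5, 8, 13, 21, 34, 55, 89, ...
F(53) = 53316291173

F(53) = 53316291173


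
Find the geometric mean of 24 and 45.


GM = √(24×45) = √1080 = 32.8634

GM = 32.8634


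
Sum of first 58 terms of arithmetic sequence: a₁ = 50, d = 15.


aₙ = 50 + (58-1)×15 = 905
Sₙ = n(a₁+aₙ)/2 = 58×(50+905)/2
= 58×955/2 = 27695

S_58 = 27695


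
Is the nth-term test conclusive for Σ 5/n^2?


lim(n→∞) 5/n^2 = 0
lim aₙ = 0 → nth-term test is INCONCLUSIVE
(Need other tests; this is actually a convergent p-series with p=2 > 1)

Inconclusive (lim aₙ = 0; need another test)


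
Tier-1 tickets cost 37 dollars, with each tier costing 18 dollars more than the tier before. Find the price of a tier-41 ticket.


aₙ = a₁ + (n-1)d
= 37 + (41-1)×18
= 37 + 720
= 757

a_41 = 757


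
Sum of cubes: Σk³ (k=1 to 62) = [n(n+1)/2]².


n(n+1)/2 = 62×63/2 = 1953
Σk³ = 1953² = 3814209

Σk³ = 3814209


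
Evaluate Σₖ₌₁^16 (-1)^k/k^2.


S = -1 + 1/4 - 1/9 + 1/16 - 1/25 + 1/36 - 1/49 + 1/64 ± ...
= -0.8206
(Full series converges to -π²/12 ≈ -0.8225)

S_16 = -0.8206


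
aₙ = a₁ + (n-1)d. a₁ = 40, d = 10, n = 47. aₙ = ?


aₙ = a₁ + (n-1)d
= 40 + (47-1)×10
= 40 + 460
= 500

a_47 = 500


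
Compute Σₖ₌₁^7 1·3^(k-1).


Sₙ = 1×(3^7 - 1)/(3 - 1)
= 1×(2187 - 1)/2
= 1×2186/2
= 1093

S_7 = 1093


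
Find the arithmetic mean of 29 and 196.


AM = (29 + 196)/2 = 225/2 = 112.5

AM = 112.5


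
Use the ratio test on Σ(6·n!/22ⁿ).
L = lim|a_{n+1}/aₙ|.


aₙ = 6·n!/22^n
a_{n+1}/aₙ = (n+1)!/22^(n+1) × 22^n/n!  (constant 6 cancels)
= (n+1)/22
L = lim(n→∞) (n+1)/22 = ∞
L > 1 → series DIVERGES

Diverges (ratio test: L = ∞ > 1)


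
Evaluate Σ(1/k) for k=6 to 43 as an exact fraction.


Σₖ₌6^43 1/k = 1/6 + 1/7 + 1/8 + ... + 1/43
= 252819946339770257/122332313750680800
≈ 2.0667

Sum = 252819946339770257/122332313750680800 ≈ 2.0667


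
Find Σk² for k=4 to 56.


Σₖ₌4^56 k² = Σₖ₌₁^56 k² − Σₖ₌₁^3 k²
= 56·57·113/6 − 3·4·7/6
= 60116 − 14 = 60102

Σk² = 60102


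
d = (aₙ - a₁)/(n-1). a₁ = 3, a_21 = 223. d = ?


d = (aₙ - a₁)/(n-1)
= (223 - 3)/(21-1)
= 220/20 = 11

d = 11


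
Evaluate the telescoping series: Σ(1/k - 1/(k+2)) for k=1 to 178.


Telescoping with gap 2: two head and two tail terms survive.
= (1 + 1/2) - (1/179 + 1/180)
= 3/2 - 1/179 - 1/180 = 47971/32220

Sum = 47971/32220


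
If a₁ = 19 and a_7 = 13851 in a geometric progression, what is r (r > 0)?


r^(n-1) = aₙ/a₁
r^6 = 13851/19 = 729
r = 729^(1/6)
= ±3; taking r > 0 gives r = 3

r = 3


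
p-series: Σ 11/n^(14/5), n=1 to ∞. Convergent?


p-series test: Σ c/n^p converges if p > 1, diverges if p ≤ 1 (constant c > 0 doesn't affect convergence).
p = 14/5
14/5 > 1 → CONVERGES

Converges (p = 14/5 > 1)


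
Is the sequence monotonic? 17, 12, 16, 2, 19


Differences: -5, 4, -14, 17
Difference at position 2 is +4 (> 0) but position 1 is -5 (< 0) — sequence both rises and falls
→ NOT monotonic

Not monotonic


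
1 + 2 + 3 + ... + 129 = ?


n(n+1)/2 = 129×130/2 = 16770/2 = 8385

Σk = 8385


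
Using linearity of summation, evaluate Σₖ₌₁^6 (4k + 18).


Σ(4k+18) = 4·Σk + 18·n
= 4·21 + 18·6
= 84 + 108 = 192

Σ = 192


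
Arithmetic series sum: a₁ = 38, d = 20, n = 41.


aₙ = 38 + (41-1)×20 = 838
Sₙ = n(a₁+aₙ)/2 = 41×(38+838)/2
= 41×876/2 = 17958

S_41 = 17958


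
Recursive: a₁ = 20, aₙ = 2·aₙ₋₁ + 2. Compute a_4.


Computing step by step:
a_1 = 20
a_2 = 42
a_3 = 86
a_4 = 174


a_4 = 174


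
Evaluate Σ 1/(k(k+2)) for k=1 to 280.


1/(k(k+2)) = (1/2)·(1/k - 1/(k+2)) (partial fractions)
Telescoping: Σ = (1/2)·(1 + 1/2 - 1/281 - 1/282) = 29575/39621

Sum = 29575/39621


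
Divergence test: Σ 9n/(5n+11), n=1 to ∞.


lim(n→∞) 9n/(5n+11) = 9/5 = 9/5  (divide numerator and denominator by n)
lim aₙ = 9/5 ≠ 0 → series DIVERGES

Diverges (lim aₙ = 9/5 ≠ 0)


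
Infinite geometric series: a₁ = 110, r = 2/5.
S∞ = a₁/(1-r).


S∞ = a₁/(1-r) = 110/(1 - 2/5)
= 110/(3/5)
= 550/3

S∞ = 550/3


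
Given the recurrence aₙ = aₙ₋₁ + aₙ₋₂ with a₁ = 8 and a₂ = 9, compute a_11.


Computing iteratively: 8, 9, 17, 26, 43, 69, 112, 181, 293, 474, 767
a_11 = 767

a_11 = 767


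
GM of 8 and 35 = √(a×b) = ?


GM = √(8×35) = √280 = 16.7332

GM = 16.7332


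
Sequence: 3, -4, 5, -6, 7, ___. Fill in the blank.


Pattern: alternating sign, magnitude arithmetic (d=1)
Terms: 3, -4, 5, -6, 7
Next term = -8

Next term = -8


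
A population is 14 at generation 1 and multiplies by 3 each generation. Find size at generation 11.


aₙ = a₁·r^(n-1)
= 14×3^10
= 14×59049
= 826686

a_11 = 826686


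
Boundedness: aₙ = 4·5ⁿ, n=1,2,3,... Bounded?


aₙ = 4·5ⁿ → as n→∞, aₙ→∞ (since base 5 > 1)
No finite upper bound exists
The sequence is UNBOUNDED

Unbounded (aₙ → ∞ as n → ∞)


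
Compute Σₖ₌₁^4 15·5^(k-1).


Sₙ = 15×(5^4 - 1)/(5 - 1)
= 15×(625 - 1)/4
= 15×624/4
= 2340

S_4 = 2340


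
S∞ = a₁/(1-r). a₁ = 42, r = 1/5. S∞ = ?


S∞ = a₁/(1-r) = 42/(1 - 1/5)
= 42/(4/5)
= 105/2

S∞ = 105/2


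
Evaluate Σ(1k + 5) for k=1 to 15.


Σ(1k+5) = 1·Σk + 5·n
= 1·120 + 5·15
= 120 + 75 = 195

Σ = 195


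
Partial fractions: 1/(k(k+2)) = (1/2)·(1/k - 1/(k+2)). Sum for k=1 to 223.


1/(k(k+2)) = (1/2)·(1/k - 1/(k+2)) (partial fractions)
Telescoping: Σ = (1/2)·(1 + 1/2 - 1/224 - 1/225) = 75151/100800

Sum = 75151/100800


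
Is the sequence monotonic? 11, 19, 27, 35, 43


Differences: 8, 8, 8, 8
All differences > 0 → strictly INCREASING

Monotonically increasing


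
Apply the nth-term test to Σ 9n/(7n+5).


lim(n→∞) 9n/(7n+5) = 9/7 = 9/7  (divide numerator and denominator by n)
lim aₙ = 9/7 ≠ 0 → series DIVERGES

Diverges (lim aₙ = 9/7 ≠ 0)


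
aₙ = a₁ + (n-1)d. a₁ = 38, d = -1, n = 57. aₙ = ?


aₙ = a₁ + (n-1)d
= 38 + (57-1)×-1
= 38 - 56
= -18

a_57 = -18


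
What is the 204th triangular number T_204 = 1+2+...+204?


n(n+1)/2 = 204×205/2 = 41820/2 = 20910

Σk = 20910


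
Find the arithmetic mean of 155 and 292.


AM = (155 + 292)/2 = 447/2 = 223.5

AM = 223.5


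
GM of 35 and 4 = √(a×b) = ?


GM = √(35×4) = √140 = 11.8322

GM = 11.8322


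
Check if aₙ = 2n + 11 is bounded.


aₙ = 2n + 11 → as n→∞, aₙ→∞
No finite upper bound exists
The sequence is UNBOUNDED

Unbounded (aₙ → ∞ as n → ∞)


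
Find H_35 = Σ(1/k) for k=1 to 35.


H_35 = 1/1 + 1/2 + 1/3 + ... + 1/35
= 54437269998109/13127595717600
≈ 4.1468

H_35 = 54437269998109/13127595717600 ≈ 4.1468


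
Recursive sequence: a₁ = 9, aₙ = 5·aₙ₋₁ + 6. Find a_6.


Computing step by step:
a_1 = 9
a_2 = 51
a_3 = 261
a_4 = 1311
a_5 = 6561
a_6 = 32811


a_6 = 32811


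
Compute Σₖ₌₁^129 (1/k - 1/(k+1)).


Telescoping: adjacent terms cancel.
= 1/1 - 1/130
= 1 - 1/130 = 129/130

Sum = 129/130


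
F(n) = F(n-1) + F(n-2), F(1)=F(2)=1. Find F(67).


Fibonacci sequence: 1, 1, 2, 3, 5, 8, 13, 21, 34, 55, 89, ...
F(67) = 44945570212853

F(67) = 44945570212853


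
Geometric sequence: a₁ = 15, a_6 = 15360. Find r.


r^(n-1) = aₙ/a₁
r^5 = 15360/15 = 1024
r = 1024^(1/5)
= 4

r = 4


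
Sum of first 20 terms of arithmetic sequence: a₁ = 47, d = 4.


aₙ = 47 + (20-1)×4 = 123
Sₙ = n(a₁+aₙ)/2 = 20×(47+123)/2
= 20×170/2 = 1700

S_20 = 1700


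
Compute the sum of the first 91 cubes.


n(n+1)/2 = 91×92/2 = 4186
Σk³ = 4186² = 17522596

Σk³ = 17522596


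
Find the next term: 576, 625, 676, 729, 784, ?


Pattern: perfect squares: n²
Terms: 576, 625, 676, 729, 784
Next term = 841

Next term = 841


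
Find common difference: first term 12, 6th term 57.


d = (aₙ - a₁)/(n-1)
= (57 - 12)/(6-1)
= 45/5 = 9

d = 9


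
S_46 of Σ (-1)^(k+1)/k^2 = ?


S = 1 - 1/4 + 1/9 - 1/16 + 1/25 - 1/36 + 1/49 - 1/64 ± ...
= 0.8222
(Full series converges to +π²/12 ≈ +0.8225)

S_46 = 0.8222


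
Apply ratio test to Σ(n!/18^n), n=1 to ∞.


aₙ = n!/18^n
a_{n+1}/aₙ = (n+1)!/18^(n+1) × 18^n/n!
= (n+1)/18
L = lim(n→∞) (n+1)/18 = ∞
L > 1 → series DIVERGES

Diverges (ratio test: L = ∞ > 1)


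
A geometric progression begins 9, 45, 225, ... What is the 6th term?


aₙ = a₁·r^(n-1)
= 9×5^5
= 9×3125
= 28125

a_6 = 28125


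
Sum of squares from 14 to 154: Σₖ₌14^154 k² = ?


Σₖ₌14^154 k² = Σₖ₌₁^154 k² − Σₖ₌₁^13 k²
= 154·155·309/6 − 13·14·27/6
= 1229305 − 819 = 1228486

Σk² = 1228486


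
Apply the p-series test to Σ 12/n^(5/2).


p-series test: Σ c/n^p converges if p > 1, diverges if p ≤ 1 (constant c > 0 doesn't affect convergence).
p = 5/2
5/2 > 1 → CONVERGES

Converges (p = 5/2 > 1)


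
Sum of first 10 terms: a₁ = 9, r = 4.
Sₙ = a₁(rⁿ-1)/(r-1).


Sₙ = 9×(4^10 - 1)/(4 - 1)
= 9×(1048576 - 1)/3
= 9×1048575/3
= 3145725

S_10 = 3145725


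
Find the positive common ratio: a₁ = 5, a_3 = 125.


r^(n-1) = aₙ/a₁
r^2 = 125/5 = 25
r = 25^(1/2)
= ±5; taking r > 0 gives r = 5

r = 5


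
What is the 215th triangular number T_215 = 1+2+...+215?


n(n+1)/2 = 215×216/2 = 46440/2 = 23220

Σk = 23220


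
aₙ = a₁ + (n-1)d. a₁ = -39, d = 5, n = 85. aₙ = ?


aₙ = a₁ + (n-1)d
= -39 + (85-1)×5
= -39 + 420
= 381

a_85 = 381


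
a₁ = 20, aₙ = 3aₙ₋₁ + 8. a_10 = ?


Computing step by step:
a_1 = 20
a_2 = 68
a_3 = 212
a_4 = 644
a_5 = 1940
a_6 = 5828
a_7 = 17492
a_8 = 52484
a_9 = 157460
a_10 = 472388


a_10 = 472388


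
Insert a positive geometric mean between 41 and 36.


GM = √(41×36) = √1476 = 38.4187

GM = 38.4187


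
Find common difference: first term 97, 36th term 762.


d = (aₙ - a₁)/(n-1)
= (762 - 97)/(36-1)
= 665/35 = 19

d = 19


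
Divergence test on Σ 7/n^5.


lim(n→∞) 7/n^5 = 0
lim aₙ = 0 → nth-term test is INCONCLUSIVE
(Need other tests; this is actually a convergent p-series with p=5 > 1)

Inconclusive (lim aₙ = 0; need another test)


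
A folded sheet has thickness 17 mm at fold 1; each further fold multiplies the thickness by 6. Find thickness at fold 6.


aₙ = a₁·r^(n-1)
= 17×6^5
= 17×7776
= 132192

a_6 = 132192


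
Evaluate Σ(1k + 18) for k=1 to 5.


Σ(1k+18) = 1·Σk + 18·n
= 1·15 + 18·5
= 15 + 90 = 105

Σ = 105


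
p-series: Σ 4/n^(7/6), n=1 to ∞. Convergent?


p-series test: Σ c/n^p converges if p > 1, diverges if p ≤ 1 (constant c > 0 doesn't affect convergence).
p = 7/6
7/6 > 1 → CONVERGES

Converges (p = 7/6 > 1)


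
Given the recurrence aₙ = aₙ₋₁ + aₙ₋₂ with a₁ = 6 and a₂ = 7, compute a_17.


Computing iteratively: 6, 7, 13, 20, 33, 53, 86, 139, 225, 364, 589, 953, ...
a_17 = 10569

a_17 = 10569


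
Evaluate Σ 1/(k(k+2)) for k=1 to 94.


1/(k(k+2)) = (1/2)·(1/k - 1/(k+2)) (partial fractions)
Telescoping: Σ = (1/2)·(1 + 1/2 - 1/95 - 1/96) = 13489/18240

Sum = 13489/18240


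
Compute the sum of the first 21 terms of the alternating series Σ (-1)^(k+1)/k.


S = 1 - 1/2 + 1/3 - 1/4 + 1/5 - 1/6 + 1/7 - 1/8 ± ...
= 0.7164
(Full series converges to +ln(2) ≈ +0.6931)

S_21 = 0.7164


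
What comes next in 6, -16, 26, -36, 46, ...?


Pattern: alternating sign, magnitude arithmetic (d=10)
Terms: 6, -16, 26, -36, 46
Next term = -56

Next term = -56


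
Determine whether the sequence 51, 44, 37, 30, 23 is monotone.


Differences: -7, -7, -7, -7
All differences < 0 → strictly DECREASING

Monotonically decreasing


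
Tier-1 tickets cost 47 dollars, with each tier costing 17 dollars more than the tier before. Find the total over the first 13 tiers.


aₙ = 47 + (13-1)×17 = 251
Sₙ = n(a₁+aₙ)/2 = 13×(47+251)/2
= 13×298/2 = 1937

S_13 = 1937


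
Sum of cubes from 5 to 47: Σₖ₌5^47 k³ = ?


Σₖ₌5^47 k³ = [47·48/2]² − [4·5/2]²
= 1272384 − 100 = 1272284

Σk³ = 1272284


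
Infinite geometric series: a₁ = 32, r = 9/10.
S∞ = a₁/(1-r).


S∞ = a₁/(1-r) = 32/(1 - 9/10)
= 32/(1/10)
= 320

S∞ = 320


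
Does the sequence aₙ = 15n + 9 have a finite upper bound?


aₙ = 15n + 9 → as n→∞, aₙ→∞
No finite upper bound exists
The sequence is UNBOUNDED

Unbounded (aₙ → ∞ as n → ∞)


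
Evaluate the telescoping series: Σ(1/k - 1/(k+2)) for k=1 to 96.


Telescoping with gap 2: two head and two tail terms survive.
= (1 + 1/2) - (1/97 + 1/98)
= 3/2 - 1/97 - 1/98 = 7032/4753

Sum = 7032/4753


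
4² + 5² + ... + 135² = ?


Σₖ₌4^135 k² = Σₖ₌₁^135 k² − Σₖ₌₁^3 k²
= 135·136·271/6 − 3·4·7/6
= 829260 − 14 = 829246

Σk² = 829246


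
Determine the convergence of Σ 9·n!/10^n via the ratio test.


aₙ = 9·n!/10^n
a_{n+1}/aₙ = (n+1)!/10^(n+1) × 10^n/n!  (constant 9 cancels)
= (n+1)/10
L = lim(n→∞) (n+1)/10 = ∞
L > 1 → series DIVERGES

Diverges (ratio test: L = ∞ > 1)


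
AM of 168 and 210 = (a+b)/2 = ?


AM = (168 + 210)/2 = 378/2 = 189

AM = 189


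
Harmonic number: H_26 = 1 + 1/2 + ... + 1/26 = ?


H_26 = 1/1 + 1/2 + 1/3 + ... + 1/26
= 34395742267/8923714800
≈ 3.8544

H_26 = 34395742267/8923714800 ≈ 3.8544


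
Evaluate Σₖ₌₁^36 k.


n(n+1)/2 = 36×37/2 = 1332/2 = 666

Σk = 666


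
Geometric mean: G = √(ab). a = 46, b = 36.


GM = √(46×36) = √1656 = 40.694

GM = 40.694


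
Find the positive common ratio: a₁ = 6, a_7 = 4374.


r^(n-1) = aₙ/a₁
r^6 = 4374/6 = 729
r = 729^(1/6)
= ±3; taking r > 0 gives r = 3

r = 3


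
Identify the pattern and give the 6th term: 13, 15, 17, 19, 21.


Pattern: arithmetic (d=2)
Terms: 13, 15, 17, 19, 21
Next term = 23

Next term = 23


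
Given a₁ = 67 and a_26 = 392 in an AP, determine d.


d = (aₙ - a₁)/(n-1)
= (392 - 67)/(26-1)
= 325/25 = 13

d = 13


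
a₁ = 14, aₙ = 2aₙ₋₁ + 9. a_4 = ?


Computing step by step:
a_1 = 14
a_2 = 37
a_3 = 83
a_4 = 175


a_4 = 175


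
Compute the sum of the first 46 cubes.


n(n+1)/2 = 46×47/2 = 1081
Σk³ = 1081² = 1168561

Σk³ = 1168561


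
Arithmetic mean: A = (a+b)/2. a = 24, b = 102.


AM = (24 + 102)/2 = 126/2 = 63

AM = 63


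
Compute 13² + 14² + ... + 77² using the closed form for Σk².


Σₖ₌13^77 k² = Σₖ₌₁^77 k² − Σₖ₌₁^12 k²
= 77·78·155/6 − 12·13·25/6
= 155155 − 650 = 154505

Σk² = 154505


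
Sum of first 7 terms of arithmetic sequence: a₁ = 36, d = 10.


aₙ = 36 + (7-1)×10 = 96
Sₙ = n(a₁+aₙ)/2 = 7×(36+96)/2
= 7×132/2 = 462

S_7 = 462


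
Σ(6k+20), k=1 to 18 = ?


Σ(6k+20) = 6·Σk + 20·n
= 6·171 + 20·18
= 1026 + 360 = 1386

Σ = 1386


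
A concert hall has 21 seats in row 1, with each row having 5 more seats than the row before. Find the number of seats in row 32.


aₙ = a₁ + (n-1)d
= 21 + (32-1)×5
= 21 + 155
= 176

a_32 = 176


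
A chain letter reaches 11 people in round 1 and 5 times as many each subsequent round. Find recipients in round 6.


aₙ = a₁·r^(n-1)
= 11×5^5
= 11×3125
= 34375

a_6 = 34375


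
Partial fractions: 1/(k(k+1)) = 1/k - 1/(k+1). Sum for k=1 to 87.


1/(k(k+1)) = 1/k - 1/(k+1) (partial fractions)
Telescoping: Σ = 1 - 1/88 = 87/88

Sum = 87/88


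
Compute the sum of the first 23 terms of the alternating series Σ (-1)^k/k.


S = -1 + 1/2 - 1/3 + 1/4 - 1/5 + 1/6 - 1/7 + 1/8 ± ...
= -0.7144
(Full series converges to -ln(2) ≈ -0.6931)

S_23 = -0.7144


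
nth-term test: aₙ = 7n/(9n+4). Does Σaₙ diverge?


lim(n→∞) 7n/(9n+4) = 7/9 = 7/9  (divide numerator and denominator by n)
lim aₙ = 7/9 ≠ 0 → series DIVERGES

Diverges (lim aₙ = 7/9 ≠ 0)


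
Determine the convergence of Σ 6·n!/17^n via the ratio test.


aₙ = 6·n!/17^n
a_{n+1}/aₙ = (n+1)!/17^(n+1) × 17^n/n!  (constant 6 cancels)
= (n+1)/17
L = lim(n→∞) (n+1)/17 = ∞
L > 1 → series DIVERGES

Diverges (ratio test: L = ∞ > 1)


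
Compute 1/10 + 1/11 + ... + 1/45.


Σₖ₌10^45 1/k = 1/10 + 1/11 + 1/12 + ... + 1/45
= 14750885361090924169/9419588158802421600
≈ 1.566

Sum = 14750885361090924169/9419588158802421600 ≈ 1.566


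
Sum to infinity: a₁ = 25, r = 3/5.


S∞ = a₁/(1-r) = 25/(1 - 3/5)
= 25/(2/5)
= 125/2

S∞ = 125/2


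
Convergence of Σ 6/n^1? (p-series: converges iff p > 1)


p-series test: Σ c/n^p converges if p > 1, diverges if p ≤ 1 (constant c > 0 doesn't affect convergence).
p = 1
1 ≤ 1 → DIVERGES

Diverges (p = 1 ≤ 1)


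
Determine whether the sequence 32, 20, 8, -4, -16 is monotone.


Differences: -12, -12, -12, -12
All differences < 0 → strictly DECREASING

Monotonically decreasing


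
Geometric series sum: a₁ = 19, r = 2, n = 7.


Sₙ = 19×(2^7 - 1)/(2 - 1)
= 19×(128 - 1)/1
= 19×127/1
= 2413

S_7 = 2413


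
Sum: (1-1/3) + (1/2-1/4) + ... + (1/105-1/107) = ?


Telescoping with gap 2: two head and two tail terms survive.
= (1 + 1/2) - (1/106 + 1/107)
= 3/2 - 1/106 - 1/107 = 8400/5671

Sum = 8400/5671


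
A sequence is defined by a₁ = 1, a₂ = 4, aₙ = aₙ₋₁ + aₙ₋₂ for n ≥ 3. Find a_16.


Computing iteratively: 1, 4, 5, 9, 14, 23, 37, 60, 97, 157, 254, 411, ...
a_16 = 2817

a_16 = 2817


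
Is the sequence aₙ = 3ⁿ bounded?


aₙ = 3ⁿ → as n→∞, aₙ→∞ (since base 3 > 1)
No finite upper bound exists
The sequence is UNBOUNDED

Unbounded (aₙ → ∞ as n → ∞)


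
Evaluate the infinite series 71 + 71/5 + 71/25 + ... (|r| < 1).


S∞ = a₁/(1-r) = 71/(1 - 1/5)
= 71/(4/5)
= 355/4

S∞ = 355/4


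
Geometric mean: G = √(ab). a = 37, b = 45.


GM = √(37×45) = √1665 = 40.8044

GM = 40.8044


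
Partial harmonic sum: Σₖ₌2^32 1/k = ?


Σₖ₌2^32 1/k = 1/2 + 1/3 + 1/4 + ... + 1/32
= 441657572729039/144403552893600
≈ 3.0585

Sum = 441657572729039/144403552893600 ≈ 3.0585


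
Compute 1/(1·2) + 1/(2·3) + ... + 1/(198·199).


1/(k(k+1)) = 1/k - 1/(k+1) (partial fractions)
Telescoping: Σ = 1 - 1/199 = 198/199

Sum = 198/199


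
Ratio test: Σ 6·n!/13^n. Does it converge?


aₙ = 6·n!/13^n
a_{n+1}/aₙ = (n+1)!/13^(n+1) × 13^n/n!  (constant 6 cancels)
= (n+1)/13
L = lim(n→∞) (n+1)/13 = ∞
L > 1 → series DIVERGES

Diverges (ratio test: L = ∞ > 1)


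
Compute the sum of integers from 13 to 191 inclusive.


Σₖ₌13^191 k = Σₖ₌₁^191 k − Σₖ₌₁^12 k
= 191·192/2 − 12·13/2
= 18336 − 78 = 18258

Σk = 18258


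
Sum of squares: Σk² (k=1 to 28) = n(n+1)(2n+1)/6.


n = 28
n(n+1)(2n+1)/6 = 28×29×57/6
= 46284/6 = 7714

Σk² = 7714


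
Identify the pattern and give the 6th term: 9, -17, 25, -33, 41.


Pattern: alternating sign, magnitude arithmetic (d=8)
Terms: 9, -17, 25, -33, 41
Next term = -49

Next term = -49


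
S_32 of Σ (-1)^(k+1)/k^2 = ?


S = 1 - 1/4 + 1/9 - 1/16 + 1/25 - 1/36 + 1/49 - 1/64 ± ...
= 0.822
(Full series converges to +π²/12 ≈ +0.8225)

S_32 = 0.822


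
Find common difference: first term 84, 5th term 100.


d = (aₙ - a₁)/(n-1)
= (100 - 84)/(5-1)
= 16/4 = 4

d = 4


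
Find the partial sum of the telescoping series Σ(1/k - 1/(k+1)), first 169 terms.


Telescoping: adjacent terms cancel.
= 1/1 - 1/170
= 1 - 1/170 = 169/170

Sum = 169/170


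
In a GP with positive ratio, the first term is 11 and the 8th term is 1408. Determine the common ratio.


r^(n-1) = aₙ/a₁
r^7 = 1408/11 = 128
r = 128^(1/7)
= 2

r = 2


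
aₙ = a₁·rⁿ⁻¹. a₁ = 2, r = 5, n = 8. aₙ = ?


aₙ = a₁·r^(n-1)
= 2×5^7
= 2×78125
= 156250

a_8 = 156250


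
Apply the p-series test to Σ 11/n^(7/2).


p-series test: Σ c/n^p converges if p > 1, diverges if p ≤ 1 (constant c > 0 doesn't affect convergence).
p = 7/2
7/2 > 1 → CONVERGES

Converges (p = 7/2 > 1)


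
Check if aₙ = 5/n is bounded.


a₁ = 5, a₂ = 5/2, a₃ = 5/3, ...
0 < aₙ ≤ 5 for all n ≥ 1
Lower bound: 0, Upper bound: 5
The sequence IS bounded

Bounded (0 < aₙ ≤ 5)


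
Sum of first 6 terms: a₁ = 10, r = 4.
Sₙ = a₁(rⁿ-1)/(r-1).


Sₙ = 10×(4^6 - 1)/(4 - 1)
= 10×(4096 - 1)/3
= 10×4095/3
= 13650

S_6 = 13650


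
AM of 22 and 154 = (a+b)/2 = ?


AM = (22 + 154)/2 = 176/2 = 88

AM = 88


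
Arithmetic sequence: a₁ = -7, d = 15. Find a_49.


aₙ = a₁ + (n-1)d
= -7 + (49-1)×15
= -7 + 720
= 713

a_49 = 713


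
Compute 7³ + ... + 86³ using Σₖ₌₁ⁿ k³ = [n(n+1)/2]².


Σₖ₌7^86 k³ = [86·87/2]² − [6·7/2]²
= 13995081 − 441 = 13994640

Σk³ = 13994640


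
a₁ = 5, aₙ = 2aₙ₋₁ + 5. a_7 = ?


Computing step by step:
a_1 = 5
a_2 = 15
a_3 = 35
a_4 = 75
a_5 = 155
a_6 = 315
a_7 = 635


a_7 = 635


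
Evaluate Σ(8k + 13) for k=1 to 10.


Σ(8k+13) = 8·Σk + 13·n
= 8·55 + 13·10
= 440 + 130 = 570

Σ = 570


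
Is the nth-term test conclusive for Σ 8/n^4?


lim(n→∞) 8/n^4 = 0
lim aₙ = 0 → nth-term test is INCONCLUSIVE
(Need other tests; this is actually a convergent p-series with p=4 > 1)

Inconclusive (lim aₙ = 0; need another test)


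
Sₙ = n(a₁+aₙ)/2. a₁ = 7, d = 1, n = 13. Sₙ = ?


aₙ = 7 + (13-1)×1 = 19
Sₙ = n(a₁+aₙ)/2 = 13×(7+19)/2
= 13×26/2 = 169

S_13 = 169


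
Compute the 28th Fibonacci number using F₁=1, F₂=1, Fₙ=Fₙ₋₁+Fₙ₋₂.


Fibonacci sequence: 1, 1, 2, 3, 5, 8, 13, 21, 34, 55, 89, ...
F(28) = 317811

F(28) = 317811


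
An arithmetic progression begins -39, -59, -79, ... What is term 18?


aₙ = a₁ + (n-1)d
= -39 + (18-1)×-20
= -39 - 340
= -379

a_18 = -379


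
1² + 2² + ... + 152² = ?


n = 152
n(n+1)(2n+1)/6 = 152×153×305/6
= 7093080/6 = 1182180

Σk² = 1182180


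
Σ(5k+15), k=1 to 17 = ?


Σ(5k+15) = 5·Σk + 15·n
= 5·153 + 15·17
= 765 + 255 = 1020

Σ = 1020


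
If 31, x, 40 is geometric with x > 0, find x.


GM = √(31×40) = √1240 = 35.2136

GM = 35.2136


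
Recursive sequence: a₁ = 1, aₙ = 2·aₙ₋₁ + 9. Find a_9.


Computing step by step:
a_1 = 1
a_2 = 11
a_3 = 31
a_4 = 71
a_5 = 151
a_6 = 311
a_7 = 631
a_8 = 1271
a_9 = 2551


a_9 = 2551


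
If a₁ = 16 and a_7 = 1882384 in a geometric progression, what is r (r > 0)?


r^(n-1) = aₙ/a₁
r^6 = 1882384/16 = 117649
r = 117649^(1/6)
= ±7; taking r > 0 gives r = 7

r = 7


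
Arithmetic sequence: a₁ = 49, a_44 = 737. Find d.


d = (aₙ - a₁)/(n-1)
= (737 - 49)/(44-1)
= 688/43 = 16

d = 16


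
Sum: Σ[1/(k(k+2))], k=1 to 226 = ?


1/(k(k+2)) = (1/2)·(1/k - 1/(k+2)) (partial fractions)
Telescoping: Σ = (1/2)·(1 + 1/2 - 1/227 - 1/228) = 77179/103512

Sum = 77179/103512


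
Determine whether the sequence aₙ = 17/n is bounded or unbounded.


a₁ = 17, a₂ = 17/2, a₃ = 17/3, ...
0 < aₙ ≤ 17 for all n ≥ 1
Lower bound: 0, Upper bound: 17
The sequence IS bounded

Bounded (0 < aₙ ≤ 17)


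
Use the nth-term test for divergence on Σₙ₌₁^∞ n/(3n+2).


lim(n→∞) n/(3n+2) = 1/3 = 1/3  (divide numerator and denominator by n)
lim aₙ = 1/3 ≠ 0 → series DIVERGES

Diverges (lim aₙ = 1/3 ≠ 0)


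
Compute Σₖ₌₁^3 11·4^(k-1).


Sₙ = 11×(4^3 - 1)/(4 - 1)
= 11×(64 - 1)/3
= 11×63/3
= 231

S_3 = 231


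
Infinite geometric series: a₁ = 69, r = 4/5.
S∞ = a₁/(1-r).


S∞ = a₁/(1-r) = 69/(1 - 4/5)
= 69/(1/5)
= 345

S∞ = 345


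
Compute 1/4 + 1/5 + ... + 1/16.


Σₖ₌4^16 1/k = 1/4 + 1/5 + 1/6 + ... + 1/16
= 1115239/720720
≈ 1.5474

Sum = 1115239/720720 ≈ 1.5474


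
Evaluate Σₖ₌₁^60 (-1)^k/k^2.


S = -1 + 1/4 - 1/9 + 1/16 - 1/25 + 1/36 - 1/49 + 1/64 ± ...
= -0.8223
(Full series converges to -π²/12 ≈ -0.8225)

S_60 = -0.8223


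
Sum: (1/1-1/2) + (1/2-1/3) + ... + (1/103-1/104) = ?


Telescoping: adjacent terms cancel.
= 1/1 - 1/104
= 1 - 1/104 = 103/104

Sum = 103/104


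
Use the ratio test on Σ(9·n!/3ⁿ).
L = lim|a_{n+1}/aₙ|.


aₙ = 9·n!/3^n
a_{n+1}/aₙ = (n+1)!/3^(n+1) × 3^n/n!  (constant 9 cancels)
= (n+1)/3
L = lim(n→∞) (n+1)/3 = ∞
L > 1 → series DIVERGES

Diverges (ratio test: L = ∞ > 1)
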